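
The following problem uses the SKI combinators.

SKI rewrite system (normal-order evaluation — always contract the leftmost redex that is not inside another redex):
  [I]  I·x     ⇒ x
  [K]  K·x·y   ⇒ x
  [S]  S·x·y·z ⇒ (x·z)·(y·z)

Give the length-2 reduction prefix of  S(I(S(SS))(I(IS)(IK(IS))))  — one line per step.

  start: S(I(S(SS))(I(IS)(IK(IS))))
  →1  S(S(SS)(I(IS)(IK(IS))))
  →2  S(S(SS)(IS(IK(IS))))

Answer: after 2 steps: S(S(SS)(IS(IK(IS))))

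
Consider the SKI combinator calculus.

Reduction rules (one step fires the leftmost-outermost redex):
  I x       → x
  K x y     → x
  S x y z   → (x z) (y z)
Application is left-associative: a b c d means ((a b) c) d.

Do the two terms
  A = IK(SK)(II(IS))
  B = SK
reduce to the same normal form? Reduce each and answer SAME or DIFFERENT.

Answer: SAME — A ⇓ SK, B ⇓ SK

Working:
Term A:
  start: IK(SK)(II(IS))
  [1] K(SK)(II(IS))
  [2] SK

Term B:
  start: SK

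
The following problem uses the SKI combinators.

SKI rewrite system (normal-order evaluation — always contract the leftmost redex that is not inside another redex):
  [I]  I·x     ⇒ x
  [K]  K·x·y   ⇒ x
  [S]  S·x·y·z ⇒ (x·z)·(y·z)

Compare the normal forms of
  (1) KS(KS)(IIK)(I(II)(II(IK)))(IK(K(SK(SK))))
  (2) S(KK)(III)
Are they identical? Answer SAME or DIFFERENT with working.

Answer: DIFFERENT — A ⇓ K(K(SK(SK))), B ⇓ S(KK)I

Working:
Term A:
  start: KS(KS)(IIK)(I(II)(II(IK)))(IK(K(SK(SK))))
  [1] S(IIK)(I(II)(II(IK)))(IK(K(SK(SK))))
  [2] IIK(IK(K(SK(SK))))(I(II)(II(IK))(IK(K(SK(SK)))))
  [3] IK(IK(K(SK(SK))))(I(II)(II(IK))(IK(K(SK(SK)))))
  [4] K(IK(K(SK(SK))))(I(II)(II(IK))(IK(K(SK(SK)))))
  [5] IK(K(SK(SK)))
  [6] K(K(SK(SK)))

Term B:
  start: S(KK)(III)
  [1] S(KK)(II)
  [2] S(KK)I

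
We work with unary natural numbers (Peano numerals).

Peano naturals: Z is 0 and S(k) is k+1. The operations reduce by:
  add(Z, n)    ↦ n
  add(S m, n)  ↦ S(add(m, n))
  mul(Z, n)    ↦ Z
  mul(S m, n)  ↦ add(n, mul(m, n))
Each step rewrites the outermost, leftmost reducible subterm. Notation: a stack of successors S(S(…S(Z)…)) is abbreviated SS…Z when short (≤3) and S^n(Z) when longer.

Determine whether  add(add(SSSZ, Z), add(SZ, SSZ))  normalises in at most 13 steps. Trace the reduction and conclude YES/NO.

Answer: YES — reaches normal form S^6(Z) in 10 ≤ 13 steps

Reduction:
  start: add(add(SSSZ, Z), add(SZ, SSZ))
  →1  add(S(add(SSZ, Z)), add(SZ, SSZ))
  →2  S(add(add(SSZ, Z), add(SZ, SSZ)))
  →3  S(add(S(add(SZ, Z)), add(SZ, SSZ)))
  →4  S(S(add(add(SZ, Z), add(SZ, SSZ))))
  →5  S(S(add(S(add(Z, Z)), add(SZ, SSZ))))
  →6  S(S(S(add(add(Z, Z), add(SZ, SSZ)))))
  →7  S(S(S(add(Z, add(SZ, SSZ)))))
  →8  S(S(S(add(SZ, SSZ))))
  →9  S(S(S(S(add(Z, SSZ)))))
  →10  S^6(Z)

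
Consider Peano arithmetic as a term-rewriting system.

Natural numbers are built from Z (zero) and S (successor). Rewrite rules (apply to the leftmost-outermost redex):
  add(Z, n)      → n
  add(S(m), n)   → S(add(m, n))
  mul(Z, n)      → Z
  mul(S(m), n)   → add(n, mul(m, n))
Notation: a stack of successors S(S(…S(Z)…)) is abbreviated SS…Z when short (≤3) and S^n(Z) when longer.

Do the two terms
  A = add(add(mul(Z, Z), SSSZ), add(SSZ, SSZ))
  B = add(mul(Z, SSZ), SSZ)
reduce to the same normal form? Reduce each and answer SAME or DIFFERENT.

Term A:
  start: add(add(mul(Z, Z), SSSZ), add(SSZ, SSZ))
  step 1: add(add(Z, SSSZ), add(SSZ, SSZ))
  step 2: add(SSSZ, add(SSZ, SSZ))
  step 3: S(add(SSZ, add(SSZ, SSZ)))
  step 4: S(S(add(SZ, add(SSZ, SSZ))))
  step 5: S(S(S(add(Z, add(SSZ, SSZ)))))
  step 6: S(S(S(add(SSZ, SSZ))))
  step 7: S(S(S(S(add(SZ, SSZ)))))
  step 8: S(S(S(S(S(add(Z, SSZ))))))
  step 9: S^7(Z)

Term B:
  start: add(mul(Z, SSZ), SSZ)
  step 1: add(Z, SSZ)
  step 2: SSZ

Answer: DIFFERENT — A ⇓ S^7(Z), B ⇓ SSZ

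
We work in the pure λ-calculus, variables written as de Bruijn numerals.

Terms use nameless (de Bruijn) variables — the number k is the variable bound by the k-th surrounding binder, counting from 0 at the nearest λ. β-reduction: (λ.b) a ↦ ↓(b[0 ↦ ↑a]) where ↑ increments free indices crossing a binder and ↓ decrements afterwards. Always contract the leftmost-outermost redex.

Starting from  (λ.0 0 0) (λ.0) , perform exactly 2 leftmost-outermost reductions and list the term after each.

Answer: after 2 steps: (λ.0) (λ.0)

Reduction:
  start: (λ.0 0 0) (λ.0)
  →1  (λ.0) (λ.0) (λ.0)
  →2  (λ.0) (λ.0)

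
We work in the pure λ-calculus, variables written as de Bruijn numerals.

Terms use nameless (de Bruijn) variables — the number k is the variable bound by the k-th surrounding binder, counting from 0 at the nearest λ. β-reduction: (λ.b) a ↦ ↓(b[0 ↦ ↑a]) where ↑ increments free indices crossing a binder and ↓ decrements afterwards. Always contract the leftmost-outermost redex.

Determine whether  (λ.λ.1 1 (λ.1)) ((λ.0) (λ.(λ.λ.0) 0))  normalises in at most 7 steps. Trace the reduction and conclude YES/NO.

  start: (λ.λ.1 1 (λ.1)) ((λ.0) (λ.(λ.λ.0) 0))
  [1] λ.(λ.0) (λ.(λ.λ.0) 0) ((λ.0) (λ.(λ.λ.0) 0)) (λ.1)
  [2] λ.(λ.(λ.λ.0) 0) ((λ.0) (λ.(λ.λ.0) 0)) (λ.1)
  [3] λ.(λ.λ.0) ((λ.0) (λ.(λ.λ.0) 0)) (λ.1)
  [4] λ.(λ.0) (λ.1)
  [5] λ.λ.1

Answer: YES — reaches normal form λ.λ.1 in 5 ≤ 7 steps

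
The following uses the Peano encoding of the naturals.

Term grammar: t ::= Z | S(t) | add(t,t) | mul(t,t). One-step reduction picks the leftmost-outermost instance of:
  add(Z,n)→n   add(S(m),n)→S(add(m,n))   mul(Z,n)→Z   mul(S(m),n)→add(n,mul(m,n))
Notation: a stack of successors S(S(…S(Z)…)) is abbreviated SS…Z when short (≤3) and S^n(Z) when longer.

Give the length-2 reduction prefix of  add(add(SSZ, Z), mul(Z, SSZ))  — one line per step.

Answer: after 2 steps: S(add(add(SZ, Z), mul(Z, SSZ)))

Reduction:
  start: add(add(SSZ, Z), mul(Z, SSZ))
  →1  add(S(add(SZ, Z)), mul(Z, SSZ))
  →2  S(add(add(SZ, Z), mul(Z, SSZ)))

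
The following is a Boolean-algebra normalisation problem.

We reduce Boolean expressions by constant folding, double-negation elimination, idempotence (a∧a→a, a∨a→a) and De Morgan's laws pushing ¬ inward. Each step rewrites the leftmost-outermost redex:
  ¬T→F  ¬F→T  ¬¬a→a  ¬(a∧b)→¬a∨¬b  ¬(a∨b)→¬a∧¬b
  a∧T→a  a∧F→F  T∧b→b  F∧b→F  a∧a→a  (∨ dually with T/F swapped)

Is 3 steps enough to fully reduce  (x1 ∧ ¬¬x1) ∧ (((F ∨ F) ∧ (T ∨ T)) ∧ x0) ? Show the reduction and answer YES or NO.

Answer: NO — after 3 steps the term is x1 ∧ ((F ∧ (T ∨ T)) ∧ x0), not yet normal

Working:
  start: (x1 ∧ ¬¬x1) ∧ (((F ∨ F) ∧ (T ∨ T)) ∧ x0)
  step 1: (x1 ∧ x1) ∧ (((F ∨ F) ∧ (T ∨ T)) ∧ x0)
  step 2: x1 ∧ (((F ∨ F) ∧ (T ∨ T)) ∧ x0)
  step 3: x1 ∧ ((F ∧ (T ∨ T)) ∧ x0)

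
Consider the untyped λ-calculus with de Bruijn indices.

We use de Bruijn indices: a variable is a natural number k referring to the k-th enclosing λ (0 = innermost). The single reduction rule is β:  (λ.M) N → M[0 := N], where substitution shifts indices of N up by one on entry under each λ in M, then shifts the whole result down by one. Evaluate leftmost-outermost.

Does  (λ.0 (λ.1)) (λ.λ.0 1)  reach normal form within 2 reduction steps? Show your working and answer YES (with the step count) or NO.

  start: (λ.0 (λ.1)) (λ.λ.0 1)
  step 1: (λ.λ.0 1) (λ.λ.λ.0 1)
  step 2: λ.0 (λ.λ.λ.0 1)

Answer: YES — reaches normal form λ.0 (λ.λ.λ.0 1) in 2 ≤ 2 steps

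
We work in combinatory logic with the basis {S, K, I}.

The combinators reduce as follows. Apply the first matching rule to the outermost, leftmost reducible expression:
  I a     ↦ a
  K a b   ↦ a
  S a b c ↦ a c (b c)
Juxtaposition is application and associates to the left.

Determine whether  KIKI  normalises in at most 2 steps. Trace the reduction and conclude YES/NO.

  start: KIKI
  →1  II
  →2  I

Answer: YES — reaches normal form I in 2 ≤ 2 steps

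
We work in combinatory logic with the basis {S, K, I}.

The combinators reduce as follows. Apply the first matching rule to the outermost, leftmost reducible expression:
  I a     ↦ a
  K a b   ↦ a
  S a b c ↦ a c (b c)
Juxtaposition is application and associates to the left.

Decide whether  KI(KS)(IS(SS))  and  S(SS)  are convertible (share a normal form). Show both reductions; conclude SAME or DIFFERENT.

Term A:
  start: KI(KS)(IS(SS))
  [1] I(IS(SS))
  [2] IS(SS)
  [3] S(SS)

Term B:
  start: S(SS)

Answer: SAME — A ⇓ S(SS), B ⇓ S(SS)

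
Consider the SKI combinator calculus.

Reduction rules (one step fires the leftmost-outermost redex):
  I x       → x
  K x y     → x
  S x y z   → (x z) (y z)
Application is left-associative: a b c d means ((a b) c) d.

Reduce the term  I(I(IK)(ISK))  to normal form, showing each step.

  start: I(I(IK)(ISK))
  step 1: I(IK)(ISK)
  step 2: IK(ISK)
  step 3: K(ISK)
  step 4: K(SK)

Answer: normal form = K(SK)  (in 4 steps)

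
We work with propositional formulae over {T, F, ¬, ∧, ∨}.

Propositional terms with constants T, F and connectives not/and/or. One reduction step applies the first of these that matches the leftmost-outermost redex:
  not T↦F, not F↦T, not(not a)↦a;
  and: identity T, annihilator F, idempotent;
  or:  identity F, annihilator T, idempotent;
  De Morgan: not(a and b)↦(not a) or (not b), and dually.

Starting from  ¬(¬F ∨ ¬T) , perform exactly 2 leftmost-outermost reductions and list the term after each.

  start: ¬(¬F ∨ ¬T)
  step 1: ¬¬F ∧ ¬¬T
  step 2: F ∧ ¬¬T

Answer: after 2 steps: F ∧ ¬¬T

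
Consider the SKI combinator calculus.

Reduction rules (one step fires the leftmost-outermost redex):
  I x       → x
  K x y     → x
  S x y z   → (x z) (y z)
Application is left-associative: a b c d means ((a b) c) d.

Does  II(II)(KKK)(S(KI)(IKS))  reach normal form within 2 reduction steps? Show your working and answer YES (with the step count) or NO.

  start: II(II)(KKK)(S(KI)(IKS))
  step 1: I(II)(KKK)(S(KI)(IKS))
  step 2: II(KKK)(S(KI)(IKS))

Answer: NO — after 2 steps the term is II(KKK)(S(KI)(IKS)), not yet normal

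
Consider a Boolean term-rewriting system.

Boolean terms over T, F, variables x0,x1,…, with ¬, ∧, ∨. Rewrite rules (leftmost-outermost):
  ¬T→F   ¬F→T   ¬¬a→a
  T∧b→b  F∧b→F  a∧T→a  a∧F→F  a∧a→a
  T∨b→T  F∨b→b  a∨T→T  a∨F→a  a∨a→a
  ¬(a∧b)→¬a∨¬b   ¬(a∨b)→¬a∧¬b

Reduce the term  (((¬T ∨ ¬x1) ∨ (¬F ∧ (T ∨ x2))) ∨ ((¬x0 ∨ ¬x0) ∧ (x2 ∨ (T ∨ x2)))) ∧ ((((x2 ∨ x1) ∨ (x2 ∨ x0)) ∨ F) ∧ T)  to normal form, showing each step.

  start: (((¬T ∨ ¬x1) ∨ (¬F ∧ (T ∨ x2))) ∨ ((¬x0 ∨ ¬x0) ∧ (x2 ∨ (T ∨ x2)))) ∧ ((((x2 ∨ x1) ∨ (x2 ∨ x0)) ∨ F) ∧ T)
  step 1: (((F ∨ ¬x1) ∨ (¬F ∧ (T ∨ x2))) ∨ ((¬x0 ∨ ¬x0) ∧ (x2 ∨ (T ∨ x2)))) ∧ ((((x2 ∨ x1) ∨ (x2 ∨ x0)) ∨ F) ∧ T)
  step 2: ((¬x1 ∨ (¬F ∧ (T ∨ x2))) ∨ ((¬x0 ∨ ¬x0) ∧ (x2 ∨ (T ∨ x2)))) ∧ ((((x2 ∨ x1) ∨ (x2 ∨ x0)) ∨ F) ∧ T)
  step 3: ((¬x1 ∨ (T ∧ (T ∨ x2))) ∨ ((¬x0 ∨ ¬x0) ∧ (x2 ∨ (T ∨ x2)))) ∧ ((((x2 ∨ x1) ∨ (x2 ∨ x0)) ∨ F) ∧ T)
  step 4: ((¬x1 ∨ (T ∨ x2)) ∨ ((¬x0 ∨ ¬x0) ∧ (x2 ∨ (T ∨ x2)))) ∧ ((((x2 ∨ x1) ∨ (x2 ∨ x0)) ∨ F) ∧ T)
  step 5: ((¬x1 ∨ T) ∨ ((¬x0 ∨ ¬x0) ∧ (x2 ∨ (T ∨ x2)))) ∧ ((((x2 ∨ x1) ∨ (x2 ∨ x0)) ∨ F) ∧ T)
  step 6: (T ∨ ((¬x0 ∨ ¬x0) ∧ (x2 ∨ (T ∨ x2)))) ∧ ((((x2 ∨ x1) ∨ (x2 ∨ x0)) ∨ F) ∧ T)
  step 7: T ∧ ((((x2 ∨ x1) ∨ (x2 ∨ x0)) ∨ F) ∧ T)
  step 8: (((x2 ∨ x1) ∨ (x2 ∨ x0)) ∨ F) ∧ T
  step 9: ((x2 ∨ x1) ∨ (x2 ∨ x0)) ∨ F
  step 10: (x2 ∨ x1) ∨ (x2 ∨ x0)

Answer: normal form = (x2 ∨ x1) ∨ (x2 ∨ x0)  (in 10 steps)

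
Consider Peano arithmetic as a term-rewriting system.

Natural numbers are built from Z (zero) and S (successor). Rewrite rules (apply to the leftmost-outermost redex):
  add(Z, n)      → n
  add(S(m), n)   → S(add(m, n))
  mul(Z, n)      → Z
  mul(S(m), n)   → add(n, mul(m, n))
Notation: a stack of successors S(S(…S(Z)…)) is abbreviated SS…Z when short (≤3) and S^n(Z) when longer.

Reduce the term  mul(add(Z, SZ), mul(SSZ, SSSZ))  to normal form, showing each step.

Answer: normal form = S^6(Z)  (in 21 steps)

Derivation:
  start: mul(add(Z, SZ), mul(SSZ, SSSZ))
  →1  mul(SZ, mul(SSZ, SSSZ))
  →2  add(mul(SSZ, SSSZ), mul(Z, mul(SSZ, SSSZ)))
  →3  add(add(SSSZ, mul(SZ, SSSZ)), mul(Z, mul(SSZ, SSSZ)))
  →4  add(S(add(SSZ, mul(SZ, SSSZ))), mul(Z, mul(SSZ, SSSZ)))
  →5  S(add(add(SSZ, mul(SZ, SSSZ)), mul(Z, mul(SSZ, SSSZ))))
  →6  S(add(S(add(SZ, mul(SZ, SSSZ))), mul(Z, mul(SSZ, SSSZ))))
  →7  S(S(add(add(SZ, mul(SZ, SSSZ)), mul(Z, mul(SSZ, SSSZ)))))
  →8  S(S(add(S(add(Z, mul(SZ, SSSZ))), mul(Z, mul(SSZ, SSSZ)))))
  →9  S(S(S(add(add(Z, mul(SZ, SSSZ)), mul(Z, mul(SSZ, SSSZ))))))
  →10  S(S(S(add(mul(SZ, SSSZ), mul(Z, mul(SSZ, SSSZ))))))
  →11  S(S(S(add(add(SSSZ, mul(Z, SSSZ)), mul(Z, mul(SSZ, SSSZ))))))
  →12  S(S(S(add(S(add(SSZ, mul(Z, SSSZ))), mul(Z, mul(SSZ, SSSZ))))))
  →13  S(S(S(S(add(add(SSZ, mul(Z, SSSZ)), mul(Z, mul(SSZ, SSSZ)))))))
  →14  S(S(S(S(add(S(add(SZ, mul(Z, SSSZ))), mul(Z, mul(SSZ, SSSZ)))))))
  →15  S(S(S(S(S(add(add(SZ, mul(Z, SSSZ)), mul(Z, mul(SSZ, SSSZ))))))))
  →16  S(S(S(S(S(add(S(add(Z, mul(Z, SSSZ))), mul(Z, mul(SSZ, SSSZ))))))))
  →17  S(S(S(S(S(S(add(add(Z, mul(Z, SSSZ)), mul(Z, mul(SSZ, SSSZ)))))))))
  →18  S(S(S(S(S(S(add(mul(Z, SSSZ), mul(Z, mul(SSZ, SSSZ)))))))))
  →19  S(S(S(S(S(S(add(Z, mul(Z, mul(SSZ, SSSZ)))))))))
  →20  S(S(S(S(S(S(mul(Z, mul(SSZ, SSSZ))))))))
  →21  S^6(Z)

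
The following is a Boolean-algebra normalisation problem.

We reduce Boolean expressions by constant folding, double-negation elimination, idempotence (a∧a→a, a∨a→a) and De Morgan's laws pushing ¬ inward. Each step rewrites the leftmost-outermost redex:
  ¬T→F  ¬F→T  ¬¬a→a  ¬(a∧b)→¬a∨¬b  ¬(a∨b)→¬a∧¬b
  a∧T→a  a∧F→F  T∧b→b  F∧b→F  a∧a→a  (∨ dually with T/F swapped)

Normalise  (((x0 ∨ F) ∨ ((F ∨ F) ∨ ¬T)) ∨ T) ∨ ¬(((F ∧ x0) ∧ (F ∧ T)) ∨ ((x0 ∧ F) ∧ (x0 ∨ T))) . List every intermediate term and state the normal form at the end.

  start: (((x0 ∨ F) ∨ ((F ∨ F) ∨ ¬T)) ∨ T) ∨ ¬(((F ∧ x0) ∧ (F ∧ T)) ∨ ((x0 ∧ F) ∧ (x0 ∨ T)))
  →1  T ∨ ¬(((F ∧ x0) ∧ (F ∧ T)) ∨ ((x0 ∧ F) ∧ (x0 ∨ T)))
  →2  T

Answer: normal form = T  (in 2 steps)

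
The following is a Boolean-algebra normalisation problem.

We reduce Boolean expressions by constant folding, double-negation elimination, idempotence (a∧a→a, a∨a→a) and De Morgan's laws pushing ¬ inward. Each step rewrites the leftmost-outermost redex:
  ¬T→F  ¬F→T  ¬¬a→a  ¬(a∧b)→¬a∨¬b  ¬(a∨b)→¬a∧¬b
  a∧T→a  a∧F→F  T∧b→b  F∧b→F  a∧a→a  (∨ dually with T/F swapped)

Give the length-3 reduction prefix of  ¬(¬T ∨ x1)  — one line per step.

Answer: after 3 steps: ¬x1

Derivation:
  start: ¬(¬T ∨ x1)
  →1  ¬¬T ∧ ¬x1
  →2  T ∧ ¬x1
  →3  ¬x1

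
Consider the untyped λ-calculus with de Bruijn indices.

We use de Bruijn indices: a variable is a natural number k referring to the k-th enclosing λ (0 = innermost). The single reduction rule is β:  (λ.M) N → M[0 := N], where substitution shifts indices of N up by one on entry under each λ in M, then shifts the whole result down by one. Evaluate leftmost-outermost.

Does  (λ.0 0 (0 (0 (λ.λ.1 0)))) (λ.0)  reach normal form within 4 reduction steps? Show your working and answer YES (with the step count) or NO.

Answer: NO — after 4 steps the term is (λ.0) (λ.λ.1 0), not yet normal

Working:
  start: (λ.0 0 (0 (0 (λ.λ.1 0)))) (λ.0)
  →1  (λ.0) (λ.0) ((λ.0) ((λ.0) (λ.λ.1 0)))
  →2  (λ.0) ((λ.0) ((λ.0) (λ.λ.1 0)))
  →3  (λ.0) ((λ.0) (λ.λ.1 0))
  →4  (λ.0) (λ.λ.1 0)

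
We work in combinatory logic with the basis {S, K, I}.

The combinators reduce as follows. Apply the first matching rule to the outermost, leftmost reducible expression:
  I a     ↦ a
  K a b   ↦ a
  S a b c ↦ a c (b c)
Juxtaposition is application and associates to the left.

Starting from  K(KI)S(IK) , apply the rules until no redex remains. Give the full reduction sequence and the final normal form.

Answer: normal form = I  (in 2 steps)

Reduction:
  start: K(KI)S(IK)
  step 1: KI(IK)
  step 2: I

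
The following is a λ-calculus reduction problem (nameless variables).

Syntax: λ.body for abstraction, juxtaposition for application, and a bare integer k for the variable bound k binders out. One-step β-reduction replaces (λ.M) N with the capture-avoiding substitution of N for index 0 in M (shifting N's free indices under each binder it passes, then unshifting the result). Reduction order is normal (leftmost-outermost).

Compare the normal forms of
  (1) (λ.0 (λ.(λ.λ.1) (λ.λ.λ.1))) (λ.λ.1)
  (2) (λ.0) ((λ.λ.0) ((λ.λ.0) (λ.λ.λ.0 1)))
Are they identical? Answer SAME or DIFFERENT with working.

Term A:
  start: (λ.0 (λ.(λ.λ.1) (λ.λ.λ.1))) (λ.λ.1)
  step 1: (λ.λ.1) (λ.(λ.λ.1) (λ.λ.λ.1))
  step 2: λ.λ.(λ.λ.1) (λ.λ.λ.1)
  step 3: λ.λ.λ.λ.λ.λ.1

Term B:
  start: (λ.0) ((λ.λ.0) ((λ.λ.0) (λ.λ.λ.0 1)))
  step 1: (λ.λ.0) ((λ.λ.0) (λ.λ.λ.0 1))
  step 2: λ.0

Answer: DIFFERENT — A ⇓ λ.λ.λ.λ.λ.λ.1, B ⇓ λ.0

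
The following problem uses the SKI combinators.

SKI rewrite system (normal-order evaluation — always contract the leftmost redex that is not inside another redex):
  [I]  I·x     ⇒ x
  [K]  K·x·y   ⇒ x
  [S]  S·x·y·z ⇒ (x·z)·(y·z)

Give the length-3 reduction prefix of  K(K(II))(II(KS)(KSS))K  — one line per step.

Answer: after 3 steps: I

Derivation:
  start: K(K(II))(II(KS)(KSS))K
  step 1: K(II)K
  step 2: II
  step 3: I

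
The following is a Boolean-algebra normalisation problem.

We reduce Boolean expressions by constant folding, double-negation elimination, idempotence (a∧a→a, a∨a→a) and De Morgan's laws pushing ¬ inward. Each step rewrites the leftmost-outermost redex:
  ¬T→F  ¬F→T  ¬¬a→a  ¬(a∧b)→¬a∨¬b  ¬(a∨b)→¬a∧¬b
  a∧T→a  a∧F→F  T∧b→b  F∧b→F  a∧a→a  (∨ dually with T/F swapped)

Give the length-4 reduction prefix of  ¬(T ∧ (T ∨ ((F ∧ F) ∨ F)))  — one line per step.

  start: ¬(T ∧ (T ∨ ((F ∧ F) ∨ F)))
  [1] ¬T ∨ ¬(T ∨ ((F ∧ F) ∨ F))
  [2] F ∨ ¬(T ∨ ((F ∧ F) ∨ F))
  [3] ¬(T ∨ ((F ∧ F) ∨ F))
  [4] ¬T ∧ ¬((F ∧ F) ∨ F)

Answer: after 4 steps: ¬T ∧ ¬((F ∧ F) ∨ F)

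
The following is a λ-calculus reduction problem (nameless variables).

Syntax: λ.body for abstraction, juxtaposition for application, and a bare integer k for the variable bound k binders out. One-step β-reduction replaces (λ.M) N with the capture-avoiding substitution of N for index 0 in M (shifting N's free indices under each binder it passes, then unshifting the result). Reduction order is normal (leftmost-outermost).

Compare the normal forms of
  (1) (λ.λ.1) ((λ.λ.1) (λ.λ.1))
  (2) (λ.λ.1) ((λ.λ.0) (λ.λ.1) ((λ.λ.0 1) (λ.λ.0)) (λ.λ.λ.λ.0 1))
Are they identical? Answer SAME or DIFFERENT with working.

Answer: DIFFERENT — A ⇓ λ.λ.λ.λ.1, B ⇓ λ.λ.λ.λ.0 1

Derivation:
Term A:
  start: (λ.λ.1) ((λ.λ.1) (λ.λ.1))
  [1] λ.(λ.λ.1) (λ.λ.1)
  [2] λ.λ.λ.λ.1

Term B:
  start: (λ.λ.1) ((λ.λ.0) (λ.λ.1) ((λ.λ.0 1) (λ.λ.0)) (λ.λ.λ.λ.0 1))
  [1] λ.(λ.λ.0) (λ.λ.1) ((λ.λ.0 1) (λ.λ.0)) (λ.λ.λ.λ.0 1)
  [2] λ.(λ.0) ((λ.λ.0 1) (λ.λ.0)) (λ.λ.λ.λ.0 1)
  [3] λ.(λ.λ.0 1) (λ.λ.0) (λ.λ.λ.λ.0 1)
  [4] λ.(λ.0 (λ.λ.0)) (λ.λ.λ.λ.0 1)
  [5] λ.(λ.λ.λ.λ.0 1) (λ.λ.0)
  [6] λ.λ.λ.λ.0 1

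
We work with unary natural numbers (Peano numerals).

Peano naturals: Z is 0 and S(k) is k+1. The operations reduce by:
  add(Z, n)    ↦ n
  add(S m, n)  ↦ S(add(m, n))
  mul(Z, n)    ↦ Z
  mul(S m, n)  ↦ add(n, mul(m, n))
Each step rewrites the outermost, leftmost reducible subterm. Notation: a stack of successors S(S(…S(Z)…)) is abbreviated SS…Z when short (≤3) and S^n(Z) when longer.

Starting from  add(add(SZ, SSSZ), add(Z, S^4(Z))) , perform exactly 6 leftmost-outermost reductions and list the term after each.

Answer: after 6 steps: S(S(S(S(add(Z, add(Z, S^4(Z)))))))

Working:
  start: add(add(SZ, SSSZ), add(Z, S^4(Z)))
  →1  add(S(add(Z, SSSZ)), add(Z, S^4(Z)))
  →2  S(add(add(Z, SSSZ), add(Z, S^4(Z))))
  →3  S(add(SSSZ, add(Z, S^4(Z))))
  →4  S(S(add(SSZ, add(Z, S^4(Z)))))
  →5  S(S(S(add(SZ, add(Z, S^4(Z))))))
  →6  S(S(S(S(add(Z, add(Z, S^4(Z)))))))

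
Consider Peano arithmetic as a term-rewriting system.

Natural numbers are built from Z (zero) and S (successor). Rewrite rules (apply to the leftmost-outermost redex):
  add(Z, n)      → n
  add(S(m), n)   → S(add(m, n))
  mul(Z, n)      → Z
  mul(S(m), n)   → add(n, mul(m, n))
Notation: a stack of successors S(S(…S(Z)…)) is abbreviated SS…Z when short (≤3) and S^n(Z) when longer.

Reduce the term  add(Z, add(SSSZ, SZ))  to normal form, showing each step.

  start: add(Z, add(SSSZ, SZ))
  →1  add(SSSZ, SZ)
  →2  S(add(SSZ, SZ))
  →3  S(S(add(SZ, SZ)))
  →4  S(S(S(add(Z, SZ))))
  →5  S^4(Z)

Answer: normal form = S^4(Z)  (in 5 steps)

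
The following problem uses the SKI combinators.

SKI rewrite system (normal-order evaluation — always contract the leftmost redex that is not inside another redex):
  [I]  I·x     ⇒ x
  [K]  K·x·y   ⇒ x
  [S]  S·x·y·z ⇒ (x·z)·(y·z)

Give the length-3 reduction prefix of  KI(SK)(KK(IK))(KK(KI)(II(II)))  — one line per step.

Answer: after 3 steps: K(KK(KI)(II(II)))

Reduction:
  start: KI(SK)(KK(IK))(KK(KI)(II(II)))
  step 1: I(KK(IK))(KK(KI)(II(II)))
  step 2: KK(IK)(KK(KI)(II(II)))
  step 3: K(KK(KI)(II(II)))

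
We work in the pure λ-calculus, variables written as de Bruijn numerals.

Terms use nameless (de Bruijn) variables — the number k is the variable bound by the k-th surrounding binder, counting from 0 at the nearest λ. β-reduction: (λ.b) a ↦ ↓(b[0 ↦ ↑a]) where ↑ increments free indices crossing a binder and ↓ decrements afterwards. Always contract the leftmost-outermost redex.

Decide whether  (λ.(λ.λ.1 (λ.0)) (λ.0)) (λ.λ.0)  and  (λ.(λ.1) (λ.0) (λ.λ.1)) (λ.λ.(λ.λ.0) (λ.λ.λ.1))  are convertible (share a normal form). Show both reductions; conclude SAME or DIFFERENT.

Term A:
  start: (λ.(λ.λ.1 (λ.0)) (λ.0)) (λ.λ.0)
  [1] (λ.λ.1 (λ.0)) (λ.0)
  [2] λ.(λ.0) (λ.0)
  [3] λ.λ.0

Term B:
  start: (λ.(λ.1) (λ.0) (λ.λ.1)) (λ.λ.(λ.λ.0) (λ.λ.λ.1))
  [1] (λ.λ.λ.(λ.λ.0) (λ.λ.λ.1)) (λ.0) (λ.λ.1)
  [2] (λ.λ.(λ.λ.0) (λ.λ.λ.1)) (λ.λ.1)
  [3] λ.(λ.λ.0) (λ.λ.λ.1)
  [4] λ.λ.0

Answer: SAME — A ⇓ λ.λ.0, B ⇓ λ.λ.0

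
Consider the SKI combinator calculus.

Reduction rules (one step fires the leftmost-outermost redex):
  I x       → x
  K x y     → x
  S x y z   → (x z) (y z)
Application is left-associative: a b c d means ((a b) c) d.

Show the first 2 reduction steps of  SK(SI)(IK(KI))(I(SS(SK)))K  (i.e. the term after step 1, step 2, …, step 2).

  start: SK(SI)(IK(KI))(I(SS(SK)))K
  [1] K(IK(KI))(SI(IK(KI)))(I(SS(SK)))K
  [2] IK(KI)(I(SS(SK)))K

Answer: after 2 steps: IK(KI)(I(SS(SK)))K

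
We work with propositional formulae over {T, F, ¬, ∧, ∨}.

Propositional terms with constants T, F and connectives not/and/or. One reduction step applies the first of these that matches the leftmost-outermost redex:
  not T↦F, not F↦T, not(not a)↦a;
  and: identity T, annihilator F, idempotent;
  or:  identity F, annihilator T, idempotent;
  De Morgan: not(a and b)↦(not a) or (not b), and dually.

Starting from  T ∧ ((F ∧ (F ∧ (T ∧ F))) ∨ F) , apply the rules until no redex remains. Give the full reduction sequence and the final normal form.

Answer: normal form = F  (in 3 steps)

Reduction:
  start: T ∧ ((F ∧ (F ∧ (T ∧ F))) ∨ F)
  [1] (F ∧ (F ∧ (T ∧ F))) ∨ F
  [2] F ∧ (F ∧ (T ∧ F))
  [3] F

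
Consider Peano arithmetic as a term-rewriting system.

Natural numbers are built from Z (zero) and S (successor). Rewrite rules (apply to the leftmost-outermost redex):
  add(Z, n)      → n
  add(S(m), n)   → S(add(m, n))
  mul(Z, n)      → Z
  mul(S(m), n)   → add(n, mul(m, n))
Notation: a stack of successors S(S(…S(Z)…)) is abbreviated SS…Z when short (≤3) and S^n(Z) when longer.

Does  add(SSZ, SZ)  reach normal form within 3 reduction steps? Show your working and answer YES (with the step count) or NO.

Answer: YES — reaches normal form SSSZ in 3 ≤ 3 steps

Reduction:
  start: add(SSZ, SZ)
  →1  S(add(SZ, SZ))
  →2  S(S(add(Z, SZ)))
  →3  SSSZ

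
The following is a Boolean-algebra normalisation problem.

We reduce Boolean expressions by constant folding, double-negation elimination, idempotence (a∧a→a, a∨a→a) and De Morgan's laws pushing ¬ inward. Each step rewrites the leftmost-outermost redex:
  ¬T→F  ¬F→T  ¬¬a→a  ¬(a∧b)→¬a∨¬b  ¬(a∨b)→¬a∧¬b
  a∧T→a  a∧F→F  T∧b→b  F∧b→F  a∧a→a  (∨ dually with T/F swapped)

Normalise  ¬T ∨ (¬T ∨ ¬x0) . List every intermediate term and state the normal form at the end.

  start: ¬T ∨ (¬T ∨ ¬x0)
  →1  F ∨ (¬T ∨ ¬x0)
  →2  ¬T ∨ ¬x0
  →3  F ∨ ¬x0
  →4  ¬x0

Answer: normal form = ¬x0  (in 4 steps)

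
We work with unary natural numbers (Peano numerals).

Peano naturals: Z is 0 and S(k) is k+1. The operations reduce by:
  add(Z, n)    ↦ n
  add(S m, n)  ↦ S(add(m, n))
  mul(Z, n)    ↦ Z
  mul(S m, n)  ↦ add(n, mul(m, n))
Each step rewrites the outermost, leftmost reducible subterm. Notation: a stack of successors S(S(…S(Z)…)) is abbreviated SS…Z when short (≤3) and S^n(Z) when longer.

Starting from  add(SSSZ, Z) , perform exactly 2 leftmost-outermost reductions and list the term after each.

  start: add(SSSZ, Z)
  →1  S(add(SSZ, Z))
  →2  S(S(add(SZ, Z)))

Answer: after 2 steps: S(S(add(SZ, Z)))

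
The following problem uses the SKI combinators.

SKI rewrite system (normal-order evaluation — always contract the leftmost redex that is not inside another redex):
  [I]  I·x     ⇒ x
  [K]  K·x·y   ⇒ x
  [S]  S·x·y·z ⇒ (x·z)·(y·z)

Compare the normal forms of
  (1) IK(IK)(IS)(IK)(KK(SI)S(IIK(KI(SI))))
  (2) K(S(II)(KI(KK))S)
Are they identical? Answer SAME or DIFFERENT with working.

Term A:
  start: IK(IK)(IS)(IK)(KK(SI)S(IIK(KI(SI))))
  →1  K(IK)(IS)(IK)(KK(SI)S(IIK(KI(SI))))
  →2  IK(IK)(KK(SI)S(IIK(KI(SI))))
  →3  K(IK)(KK(SI)S(IIK(KI(SI))))
  →4  IK
  →5  K

Term B:
  start: K(S(II)(KI(KK))S)
  →1  K(IIS(KI(KK)S))
  →2  K(IS(KI(KK)S))
  →3  K(S(KI(KK)S))
  →4  K(S(IS))
  →5  K(SS)

Answer: DIFFERENT — A ⇓ K, B ⇓ K(SS)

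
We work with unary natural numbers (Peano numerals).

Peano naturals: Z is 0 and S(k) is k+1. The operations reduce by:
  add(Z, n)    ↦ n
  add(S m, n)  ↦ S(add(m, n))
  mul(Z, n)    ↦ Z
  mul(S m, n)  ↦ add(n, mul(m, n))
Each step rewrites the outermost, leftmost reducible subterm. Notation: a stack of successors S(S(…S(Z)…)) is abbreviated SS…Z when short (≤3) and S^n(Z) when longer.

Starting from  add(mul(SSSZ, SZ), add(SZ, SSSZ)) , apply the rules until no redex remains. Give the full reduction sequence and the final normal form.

Answer: normal form = S^7(Z)  (in 16 steps)

Derivation:
  start: add(mul(SSSZ, SZ), add(SZ, SSSZ))
  step 1: add(add(SZ, mul(SSZ, SZ)), add(SZ, SSSZ))
  step 2: add(S(add(Z, mul(SSZ, SZ))), add(SZ, SSSZ))
  step 3: S(add(add(Z, mul(SSZ, SZ)), add(SZ, SSSZ)))
  step 4: S(add(mul(SSZ, SZ), add(SZ, SSSZ)))
  step 5: S(add(add(SZ, mul(SZ, SZ)), add(SZ, SSSZ)))
  step 6: S(add(S(add(Z, mul(SZ, SZ))), add(SZ, SSSZ)))
  step 7: S(S(add(add(Z, mul(SZ, SZ)), add(SZ, SSSZ))))
  step 8: S(S(add(mul(SZ, SZ), add(SZ, SSSZ))))
  step 9: S(S(add(add(SZ, mul(Z, SZ)), add(SZ, SSSZ))))
  step 10: S(S(add(S(add(Z, mul(Z, SZ))), add(SZ, SSSZ))))
  step 11: S(S(S(add(add(Z, mul(Z, SZ)), add(SZ, SSSZ)))))
  step 12: S(S(S(add(mul(Z, SZ), add(SZ, SSSZ)))))
  step 13: S(S(S(add(Z, add(SZ, SSSZ)))))
  step 14: S(S(S(add(SZ, SSSZ))))
  step 15: S(S(S(S(add(Z, SSSZ)))))
  step 16: S^7(Z)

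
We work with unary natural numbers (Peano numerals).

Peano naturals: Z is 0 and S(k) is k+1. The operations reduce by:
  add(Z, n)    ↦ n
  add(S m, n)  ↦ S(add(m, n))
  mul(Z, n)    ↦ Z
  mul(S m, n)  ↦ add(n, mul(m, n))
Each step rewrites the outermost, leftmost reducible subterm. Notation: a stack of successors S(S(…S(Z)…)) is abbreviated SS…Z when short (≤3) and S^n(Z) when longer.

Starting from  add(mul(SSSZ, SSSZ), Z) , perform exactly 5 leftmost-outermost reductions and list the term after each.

Answer: after 5 steps: S(S(add(add(SZ, mul(SSZ, SSSZ)), Z)))

Reduction:
  start: add(mul(SSSZ, SSSZ), Z)
  step 1: add(add(SSSZ, mul(SSZ, SSSZ)), Z)
  step 2: add(S(add(SSZ, mul(SSZ, SSSZ))), Z)
  step 3: S(add(add(SSZ, mul(SSZ, SSSZ)), Z))
  step 4: S(add(S(add(SZ, mul(SSZ, SSSZ))), Z))
  step 5: S(S(add(add(SZ, mul(SSZ, SSSZ)), Z)))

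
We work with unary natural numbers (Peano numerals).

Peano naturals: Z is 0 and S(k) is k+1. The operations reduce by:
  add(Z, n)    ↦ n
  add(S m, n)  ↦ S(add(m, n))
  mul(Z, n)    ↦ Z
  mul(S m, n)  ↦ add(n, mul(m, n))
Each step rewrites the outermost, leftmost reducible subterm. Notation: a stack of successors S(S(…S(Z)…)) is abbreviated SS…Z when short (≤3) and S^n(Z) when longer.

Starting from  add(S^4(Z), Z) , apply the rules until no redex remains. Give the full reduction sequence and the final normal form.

  start: add(S^4(Z), Z)
  →1  S(add(SSSZ, Z))
  →2  S(S(add(SSZ, Z)))
  →3  S(S(S(add(SZ, Z))))
  →4  S(S(S(S(add(Z, Z)))))
  →5  S^4(Z)

Answer: normal form = S^4(Z)  (in 5 steps)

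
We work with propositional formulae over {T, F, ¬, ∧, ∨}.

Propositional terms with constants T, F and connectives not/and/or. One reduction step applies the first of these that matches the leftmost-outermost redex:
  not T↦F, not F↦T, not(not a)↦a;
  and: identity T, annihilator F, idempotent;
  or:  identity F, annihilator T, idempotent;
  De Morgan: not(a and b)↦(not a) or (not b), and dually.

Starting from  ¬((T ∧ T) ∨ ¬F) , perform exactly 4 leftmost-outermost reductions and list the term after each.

  start: ¬((T ∧ T) ∨ ¬F)
  →1  ¬(T ∧ T) ∧ ¬¬F
  →2  (¬T ∨ ¬T) ∧ ¬¬F
  →3  ¬T ∧ ¬¬F
  →4  F ∧ ¬¬F

Answer: after 4 steps: F ∧ ¬¬F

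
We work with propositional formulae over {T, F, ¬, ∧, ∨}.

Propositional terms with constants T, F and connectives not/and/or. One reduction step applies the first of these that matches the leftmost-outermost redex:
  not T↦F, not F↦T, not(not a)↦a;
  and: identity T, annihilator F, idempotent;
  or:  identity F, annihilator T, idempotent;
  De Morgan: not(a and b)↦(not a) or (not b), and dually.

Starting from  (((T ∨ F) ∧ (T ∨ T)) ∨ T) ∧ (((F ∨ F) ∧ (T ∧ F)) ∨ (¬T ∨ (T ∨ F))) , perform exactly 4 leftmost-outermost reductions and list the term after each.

  start: (((T ∨ F) ∧ (T ∨ T)) ∨ T) ∧ (((F ∨ F) ∧ (T ∧ F)) ∨ (¬T ∨ (T ∨ F)))
  →1  T ∧ (((F ∨ F) ∧ (T ∧ F)) ∨ (¬T ∨ (T ∨ F)))
  →2  ((F ∨ F) ∧ (T ∧ F)) ∨ (¬T ∨ (T ∨ F))
  →3  (F ∧ (T ∧ F)) ∨ (¬T ∨ (T ∨ F))
  →4  F ∨ (¬T ∨ (T ∨ F))

Answer: after 4 steps: F ∨ (¬T ∨ (T ∨ F))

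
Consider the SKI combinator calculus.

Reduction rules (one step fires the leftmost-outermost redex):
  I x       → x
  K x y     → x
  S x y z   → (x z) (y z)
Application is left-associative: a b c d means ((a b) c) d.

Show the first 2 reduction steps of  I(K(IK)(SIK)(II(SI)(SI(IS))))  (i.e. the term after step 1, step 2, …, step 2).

  start: I(K(IK)(SIK)(II(SI)(SI(IS))))
  →1  K(IK)(SIK)(II(SI)(SI(IS)))
  →2  IK(II(SI)(SI(IS)))

Answer: after 2 steps: IK(II(SI)(SI(IS)))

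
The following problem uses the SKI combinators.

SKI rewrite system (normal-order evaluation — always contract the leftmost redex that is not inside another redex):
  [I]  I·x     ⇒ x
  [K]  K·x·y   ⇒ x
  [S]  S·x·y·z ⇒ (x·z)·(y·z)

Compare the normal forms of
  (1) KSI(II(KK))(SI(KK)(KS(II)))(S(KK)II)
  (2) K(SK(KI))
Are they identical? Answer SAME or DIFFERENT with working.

Answer: SAME — A ⇓ K(SK(KI)), B ⇓ K(SK(KI))

Working:
Term A:
  start: KSI(II(KK))(SI(KK)(KS(II)))(S(KK)II)
  step 1: S(II(KK))(SI(KK)(KS(II)))(S(KK)II)
  step 2: II(KK)(S(KK)II)(SI(KK)(KS(II))(S(KK)II))
  step 3: I(KK)(S(KK)II)(SI(KK)(KS(II))(S(KK)II))
  step 4: KK(S(KK)II)(SI(KK)(KS(II))(S(KK)II))
  step 5: K(SI(KK)(KS(II))(S(KK)II))
  step 6: K(I(KS(II))(KK(KS(II)))(S(KK)II))
  step 7: K(KS(II)(KK(KS(II)))(S(KK)II))
  step 8: K(S(KK(KS(II)))(S(KK)II))
  step 9: K(SK(S(KK)II))
  step 10: K(SK(KKI(II)))
  step 11: K(SK(K(II)))
  step 12: K(SK(KI))

Term B:
  start: K(SK(KI))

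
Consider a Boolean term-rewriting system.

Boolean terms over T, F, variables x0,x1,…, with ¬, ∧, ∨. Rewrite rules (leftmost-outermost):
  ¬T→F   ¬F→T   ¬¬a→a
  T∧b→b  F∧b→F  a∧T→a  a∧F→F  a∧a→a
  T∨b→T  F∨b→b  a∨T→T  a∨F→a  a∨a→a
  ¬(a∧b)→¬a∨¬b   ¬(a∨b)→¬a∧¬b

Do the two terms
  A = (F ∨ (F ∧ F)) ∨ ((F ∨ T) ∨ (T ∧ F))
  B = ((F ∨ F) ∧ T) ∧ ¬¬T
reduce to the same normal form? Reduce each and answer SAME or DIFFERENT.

Term A:
  start: (F ∨ (F ∧ F)) ∨ ((F ∨ T) ∨ (T ∧ F))
  step 1: (F ∧ F) ∨ ((F ∨ T) ∨ (T ∧ F))
  step 2: F ∨ ((F ∨ T) ∨ (T ∧ F))
  step 3: (F ∨ T) ∨ (T ∧ F)
  step 4: T ∨ (T ∧ F)
  step 5: T

Term B:
  start: ((F ∨ F) ∧ T) ∧ ¬¬T
  step 1: (F ∨ F) ∧ ¬¬T
  step 2: F ∧ ¬¬T
  step 3: F

Answer: DIFFERENT — A ⇓ T, B ⇓ F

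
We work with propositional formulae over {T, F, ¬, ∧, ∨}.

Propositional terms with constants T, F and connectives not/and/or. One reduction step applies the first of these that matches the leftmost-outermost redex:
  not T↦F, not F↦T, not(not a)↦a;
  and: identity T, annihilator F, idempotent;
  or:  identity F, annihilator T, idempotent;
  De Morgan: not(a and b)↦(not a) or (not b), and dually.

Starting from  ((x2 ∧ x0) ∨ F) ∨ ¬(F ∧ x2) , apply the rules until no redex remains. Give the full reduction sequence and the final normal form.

  start: ((x2 ∧ x0) ∨ F) ∨ ¬(F ∧ x2)
  step 1: (x2 ∧ x0) ∨ ¬(F ∧ x2)
  step 2: (x2 ∧ x0) ∨ (¬F ∨ ¬x2)
  step 3: (x2 ∧ x0) ∨ (T ∨ ¬x2)
  step 4: (x2 ∧ x0) ∨ T
  step 5: T

Answer: normal form = T  (in 5 steps)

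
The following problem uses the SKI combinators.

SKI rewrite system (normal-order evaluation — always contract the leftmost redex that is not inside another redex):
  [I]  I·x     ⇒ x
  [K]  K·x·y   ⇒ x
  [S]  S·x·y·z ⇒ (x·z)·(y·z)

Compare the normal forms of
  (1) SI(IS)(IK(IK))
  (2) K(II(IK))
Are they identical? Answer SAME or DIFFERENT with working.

Answer: DIFFERENT — A ⇓ K, B ⇓ KK

Derivation:
Term A:
  start: SI(IS)(IK(IK))
  [1] I(IK(IK))(IS(IK(IK)))
  [2] IK(IK)(IS(IK(IK)))
  [3] K(IK)(IS(IK(IK)))
  [4] IK
  [5] K

Term B:
  start: K(II(IK))
  [1] K(I(IK))
  [2] K(IK)
  [3] KK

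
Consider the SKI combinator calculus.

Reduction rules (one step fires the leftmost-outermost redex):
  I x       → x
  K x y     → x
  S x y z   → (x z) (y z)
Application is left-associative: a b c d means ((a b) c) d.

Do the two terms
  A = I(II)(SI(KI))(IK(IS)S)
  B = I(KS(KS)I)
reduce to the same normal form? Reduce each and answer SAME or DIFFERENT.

Term A:
  start: I(II)(SI(KI))(IK(IS)S)
  step 1: II(SI(KI))(IK(IS)S)
  step 2: I(SI(KI))(IK(IS)S)
  step 3: SI(KI)(IK(IS)S)
  step 4: I(IK(IS)S)(KI(IK(IS)S))
  step 5: IK(IS)S(KI(IK(IS)S))
  step 6: K(IS)S(KI(IK(IS)S))
  step 7: IS(KI(IK(IS)S))
  step 8: S(KI(IK(IS)S))
  step 9: SI

Term B:
  start: I(KS(KS)I)
  step 1: KS(KS)I
  step 2: SI

Answer: SAME — A ⇓ SI, B ⇓ SI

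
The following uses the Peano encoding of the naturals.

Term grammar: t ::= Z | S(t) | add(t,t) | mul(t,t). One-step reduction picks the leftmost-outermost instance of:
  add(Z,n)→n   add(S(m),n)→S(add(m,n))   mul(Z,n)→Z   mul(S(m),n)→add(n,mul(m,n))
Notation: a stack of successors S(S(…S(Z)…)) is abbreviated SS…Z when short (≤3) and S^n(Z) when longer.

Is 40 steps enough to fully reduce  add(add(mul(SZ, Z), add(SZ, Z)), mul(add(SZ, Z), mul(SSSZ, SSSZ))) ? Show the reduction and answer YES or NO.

Answer: YES — reaches normal form S^10(Z) in 38 ≤ 40 steps

Derivation:
  start: add(add(mul(SZ, Z), add(SZ, Z)), mul(add(SZ, Z), mul(SSSZ, SSSZ)))
  →1  add(add(add(Z, mul(Z, Z)), add(SZ, Z)), mul(add(SZ, Z), mul(SSSZ, SSSZ)))
  →2  add(add(mul(Z, Z), add(SZ, Z)), mul(add(SZ, Z), mul(SSSZ, SSSZ)))
  →3  add(add(Z, add(SZ, Z)), mul(add(SZ, Z), mul(SSSZ, SSSZ)))
  →4  add(add(SZ, Z), mul(add(SZ, Z), mul(SSSZ, SSSZ)))
  →5  add(S(add(Z, Z)), mul(add(SZ, Z), mul(SSSZ, SSSZ)))
  →6  S(add(add(Z, Z), mul(add(SZ, Z), mul(SSSZ, SSSZ))))
  →7  S(add(Z, mul(add(SZ, Z), mul(SSSZ, SSSZ))))
  →8  S(mul(add(SZ, Z), mul(SSSZ, SSSZ)))
  →9  S(mul(S(add(Z, Z)), mul(SSSZ, SSSZ)))
  →10  S(add(mul(SSSZ, SSSZ), mul(add(Z, Z), mul(SSSZ, SSSZ))))
  →11  S(add(add(SSSZ, mul(SSZ, SSSZ)), mul(add(Z, Z), mul(SSSZ, SSSZ))))
  →12  S(add(S(add(SSZ, mul(SSZ, SSSZ))), mul(add(Z, Z), mul(SSSZ, SSSZ))))
  →13  S(S(add(add(SSZ, mul(SSZ, SSSZ)), mul(add(Z, Z), mul(SSSZ, SSSZ)))))
  →14  S(S(add(S(add(SZ, mul(SSZ, SSSZ))), mul(add(Z, Z), mul(SSSZ, SSSZ)))))
  →15  S(S(S(add(add(SZ, mul(SSZ, SSSZ)), mul(add(Z, Z), mul(SSSZ, SSSZ))))))
  →16  S(S(S(add(S(add(Z, mul(SSZ, SSSZ))), mul(add(Z, Z), mul(SSSZ, SSSZ))))))
  →17  S(S(S(S(add(add(Z, mul(SSZ, SSSZ)), mul(add(Z, Z), mul(SSSZ, SSSZ)))))))
  →18  S(S(S(S(add(mul(SSZ, SSSZ), mul(add(Z, Z), mul(SSSZ, SSSZ)))))))
  →19  S(S(S(S(add(add(SSSZ, mul(SZ, SSSZ)), mul(add(Z, Z), mul(SSSZ, SSSZ)))))))
  →20  S(S(S(S(add(S(add(SSZ, mul(SZ, SSSZ))), mul(add(Z, Z), mul(SSSZ, SSSZ)))))))
  →21  S(S(S(S(S(add(add(SSZ, mul(SZ, SSSZ)), mul(add(Z, Z), mul(SSSZ, SSSZ))))))))
  →22  S(S(S(S(S(add(S(add(SZ, mul(SZ, SSSZ))), mul(add(Z, Z), mul(SSSZ, SSSZ))))))))
  →23  S(S(S(S(S(S(add(add(SZ, mul(SZ, SSSZ)), mul(add(Z, Z), mul(SSSZ, SSSZ)))))))))
  →24  S(S(S(S(S(S(add(S(add(Z, mul(SZ, SSSZ))), mul(add(Z, Z), mul(SSSZ, SSSZ)))))))))
  →25  S(S(S(S(S(S(S(add(add(Z, mul(SZ, SSSZ)), mul(add(Z, Z), mul(SSSZ, SSSZ))))))))))
  →26  S(S(S(S(S(S(S(add(mul(SZ, SSSZ), mul(add(Z, Z), mul(SSSZ, SSSZ))))))))))
  →27  S(S(S(S(S(S(S(add(add(SSSZ, mul(Z, SSSZ)), mul(add(Z, Z), mul(SSSZ, SSSZ))))))))))
  →28  S(S(S(S(S(S(S(add(S(add(SSZ, mul(Z, SSSZ))), mul(add(Z, Z), mul(SSSZ, SSSZ))))))))))
  →29  S(S(S(S(S(S(S(S(add(add(SSZ, mul(Z, SSSZ)), mul(add(Z, Z), mul(SSSZ, SSSZ)))))))))))
  →30  S(S(S(S(S(S(S(S(add(S(add(SZ, mul(Z, SSSZ))), mul(add(Z, Z), mul(SSSZ, SSSZ)))))))))))
  →31  S(S(S(S(S(S(S(S(S(add(add(SZ, mul(Z, SSSZ)), mul(add(Z, Z), mul(SSSZ, SSSZ))))))))))))
  →32  S(S(S(S(S(S(S(S(S(add(S(add(Z, mul(Z, SSSZ))), mul(add(Z, Z), mul(SSSZ, SSSZ))))))))))))
  →33  S(S(S(S(S(S(S(S(S(S(add(add(Z, mul(Z, SSSZ)), mul(add(Z, Z), mul(SSSZ, SSSZ)))))))))))))
  →34  S(S(S(S(S(S(S(S(S(S(add(mul(Z, SSSZ), mul(add(Z, Z), mul(SSSZ, SSSZ)))))))))))))
  →35  S(S(S(S(S(S(S(S(S(S(add(Z, mul(add(Z, Z), mul(SSSZ, SSSZ)))))))))))))
  →36  S(S(S(S(S(S(S(S(S(S(mul(add(Z, Z), mul(SSSZ, SSSZ))))))))))))
  →37  S(S(S(S(S(S(S(S(S(S(mul(Z, mul(SSSZ, SSSZ))))))))))))
  →38  S^10(Z)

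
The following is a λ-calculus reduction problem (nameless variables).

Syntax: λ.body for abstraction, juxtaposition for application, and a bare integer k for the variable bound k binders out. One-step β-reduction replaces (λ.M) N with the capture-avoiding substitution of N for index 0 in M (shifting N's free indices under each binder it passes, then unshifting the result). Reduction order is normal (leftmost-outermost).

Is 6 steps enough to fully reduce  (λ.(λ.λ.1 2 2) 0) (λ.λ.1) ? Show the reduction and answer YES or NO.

  start: (λ.(λ.λ.1 2 2) 0) (λ.λ.1)
  →1  (λ.λ.1 (λ.λ.1) (λ.λ.1)) (λ.λ.1)
  →2  λ.(λ.λ.1) (λ.λ.1) (λ.λ.1)
  →3  λ.(λ.λ.λ.1) (λ.λ.1)
  →4  λ.λ.λ.1

Answer: YES — reaches normal form λ.λ.λ.1 in 4 ≤ 6 steps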